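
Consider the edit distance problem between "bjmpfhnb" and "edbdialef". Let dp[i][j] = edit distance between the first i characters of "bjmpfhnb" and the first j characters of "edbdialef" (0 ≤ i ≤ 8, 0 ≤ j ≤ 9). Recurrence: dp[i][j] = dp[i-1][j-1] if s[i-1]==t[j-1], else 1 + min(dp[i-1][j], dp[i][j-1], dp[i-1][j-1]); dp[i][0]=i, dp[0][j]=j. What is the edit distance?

   ''  e  d  b  d  i  a  l  e  f
''  0  1  2  3  4  5  6  7  8  9
 b  1  1  2  2  3  4  5  6  7  8
 j  2  2  2  3  3  4  5  6  7  8
 m  3  3  3  3  4  4  5  6  7  8
 p  4  4  4  4  4  5  5  6  7  8
 f  5  5  5  5  5  5  6  6  7  7
 h  6  6  6  6  6  6  6  7  7  8
 n  7  7  7  7  7  7  7  7  8  8
 b  8  8  8  7  8  8  8  8  8  9

9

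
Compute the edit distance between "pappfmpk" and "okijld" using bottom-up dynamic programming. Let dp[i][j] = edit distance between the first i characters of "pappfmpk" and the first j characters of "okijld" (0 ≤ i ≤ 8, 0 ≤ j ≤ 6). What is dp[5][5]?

5

   ''  o  k  i  j  l  d
''  0  1  2  3  4  5  6
 p  1  1  2  3  4  5  6
 a  2  2  2  3  4  5  6
 p  3  3  3  3  4  5  6
 p  4  4  4  4  4  5  6
 f  5  5  5  5  5  5  6
 m  6  6  6  6  6  6  6
 p  7  7  7  7  7  7  7
 k  8  8  7  8  8  8  8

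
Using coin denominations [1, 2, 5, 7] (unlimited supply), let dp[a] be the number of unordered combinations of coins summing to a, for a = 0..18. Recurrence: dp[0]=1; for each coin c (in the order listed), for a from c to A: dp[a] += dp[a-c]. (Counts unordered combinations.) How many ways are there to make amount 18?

after  coin     0     1     2     3     4     5     6     7     8     9    10    11    12    13    14    15    16    17    18
          1     1     1     1     1     1     1     1     1     1     1     1     1     1     1     1     1     1     1     1
          2     1     1     2     2     3     3     4     4     5     5     6     6     7     7     8     8     9     9    10
          5     1     1     2     2     3     4     5     6     7     8    10    11    13    14    16    18    20    22    24
          7     1     1     2     2     3     4     5     7     8    10    12    14    17    19    23    26    30    34    38

38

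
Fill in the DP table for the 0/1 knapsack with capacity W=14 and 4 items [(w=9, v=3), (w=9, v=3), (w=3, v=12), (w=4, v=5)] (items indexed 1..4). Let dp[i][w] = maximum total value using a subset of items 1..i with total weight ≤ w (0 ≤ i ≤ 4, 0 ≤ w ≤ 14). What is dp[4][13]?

17

i\w   0   1   2   3   4   5   6   7   8   9  10  11  12  13  14
  0   0   0   0   0   0   0   0   0   0   0   0   0   0   0   0
  1   0   0   0   0   0   0   0   0   0   3   3   3   3   3   3
  2   0   0   0   0   0   0   0   0   0   3   3   3   3   3   3
  3   0   0   0  12  12  12  12  12  12  12  12  12  15  15  15
  4   0   0   0  12  12  12  12  17  17  17  17  17  17  17  17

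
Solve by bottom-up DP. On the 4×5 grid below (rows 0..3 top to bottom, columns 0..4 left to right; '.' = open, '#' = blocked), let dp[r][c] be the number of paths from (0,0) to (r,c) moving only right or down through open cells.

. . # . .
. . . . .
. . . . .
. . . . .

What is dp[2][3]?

7

r\c   0   1   2   3   4
  0   1   1   0   0   0
  1   1   2   2   2   2
  2   1   3   5   7   9
  3   1   4   9  16  25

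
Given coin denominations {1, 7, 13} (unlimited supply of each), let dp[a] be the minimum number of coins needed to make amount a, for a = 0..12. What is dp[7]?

 a  0  1  2  3  4  5  6  7  8  9 10 11 12
dp  0  1  2  3  4  5  6  1  2  3  4  5  6

1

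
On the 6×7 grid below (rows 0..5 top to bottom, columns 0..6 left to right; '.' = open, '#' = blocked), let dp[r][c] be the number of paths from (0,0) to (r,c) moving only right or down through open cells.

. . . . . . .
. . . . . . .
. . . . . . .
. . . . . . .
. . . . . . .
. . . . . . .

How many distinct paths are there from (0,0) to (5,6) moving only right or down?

r\c   0   1   2   3   4   5   6
  0   1   1   1   1   1   1   1
  1   1   2   3   4   5   6   7
  2   1   3   6  10  15  21  28
  3   1   4  10  20  35  56  84
  4   1   5  15  35  70 126 210
  5   1   6  21  56 126 252 462

462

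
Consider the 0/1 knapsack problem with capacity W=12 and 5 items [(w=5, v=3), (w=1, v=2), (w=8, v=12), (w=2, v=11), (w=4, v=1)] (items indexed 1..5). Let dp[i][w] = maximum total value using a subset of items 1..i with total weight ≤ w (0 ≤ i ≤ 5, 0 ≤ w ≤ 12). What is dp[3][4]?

i\w   0   1   2   3   4   5   6   7   8   9  10  11  12
  0   0   0   0   0   0   0   0   0   0   0   0   0   0
  1   0   0   0   0   0   3   3   3   3   3   3   3   3
  2   0   2   2   2   2   3   5   5   5   5   5   5   5
  3   0   2   2   2   2   3   5   5  12  14  14  14  14
  4   0   2  11  13  13  13  13  14  16  16  23  25  25
  5   0   2  11  13  13  13  13  14  16  16  23  25  25

2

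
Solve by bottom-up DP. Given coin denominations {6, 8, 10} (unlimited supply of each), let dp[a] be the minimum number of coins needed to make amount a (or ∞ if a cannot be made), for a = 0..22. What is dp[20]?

2

 a  0  1  2  3  4  5  6  7  8  9 10 11 12 13 14 15 16 17 18 19 20 21 22
dp  0  -  -  -  -  -  1  -  1  -  1  -  2  -  2  -  2  -  2  -  2  -  3
(- denotes ∞ / unreachable)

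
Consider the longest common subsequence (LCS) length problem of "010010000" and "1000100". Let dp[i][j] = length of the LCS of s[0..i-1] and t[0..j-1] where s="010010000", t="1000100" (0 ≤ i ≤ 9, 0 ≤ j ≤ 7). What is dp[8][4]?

   ''  1  0  0  0  1  0  0
''  0  0  0  0  0  0  0  0
 0  0  0  1  1  1  1  1  1
 1  0  1  1  1  1  2  2  2
 0  0  1  2  2  2  2  3  3
 0  0  1  2  3  3  3  3  4
 1  0  1  2  3  3  4  4  4
 0  0  1  2  3  4  4  5  5
 0  0  1  2  3  4  4  5  6
 0  0  1  2  3  4  4  5  6
 0  0  1  2  3  4  4  5  6

4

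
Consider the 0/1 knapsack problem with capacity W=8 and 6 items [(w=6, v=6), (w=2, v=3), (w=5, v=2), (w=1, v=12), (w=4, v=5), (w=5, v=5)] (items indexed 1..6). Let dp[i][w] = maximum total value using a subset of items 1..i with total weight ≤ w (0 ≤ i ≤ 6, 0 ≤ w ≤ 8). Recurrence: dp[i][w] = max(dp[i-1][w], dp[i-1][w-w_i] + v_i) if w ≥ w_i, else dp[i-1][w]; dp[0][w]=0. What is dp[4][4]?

15

i\w   0   1   2   3   4   5   6   7   8
  0   0   0   0   0   0   0   0   0   0
  1   0   0   0   0   0   0   6   6   6
  2   0   0   3   3   3   3   6   6   9
  3   0   0   3   3   3   3   6   6   9
  4   0  12  12  15  15  15  15  18  18
  5   0  12  12  15  15  17  17  20  20
  6   0  12  12  15  15  17  17  20  20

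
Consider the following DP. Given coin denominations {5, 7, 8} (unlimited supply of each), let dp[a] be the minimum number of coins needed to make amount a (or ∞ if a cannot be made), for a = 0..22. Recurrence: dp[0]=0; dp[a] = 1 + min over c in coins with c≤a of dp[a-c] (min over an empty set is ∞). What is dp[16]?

 a  0  1  2  3  4  5  6  7  8  9 10 11 12 13 14 15 16 17 18 19 20 21 22
dp  0  -  -  -  -  1  -  1  1  -  2  -  2  2  2  2  2  3  3  3  3  3  3
(- denotes ∞ / unreachable)

2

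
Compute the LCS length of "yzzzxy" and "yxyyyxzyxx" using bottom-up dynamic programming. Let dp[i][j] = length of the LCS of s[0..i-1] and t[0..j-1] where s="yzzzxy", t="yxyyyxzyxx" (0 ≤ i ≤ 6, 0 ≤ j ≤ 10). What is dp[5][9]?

3

   ''  y  x  y  y  y  x  z  y  x  x
''  0  0  0  0  0  0  0  0  0  0  0
 y  0  1  1  1  1  1  1  1  1  1  1
 z  0  1  1  1  1  1  1  2  2  2  2
 z  0  1  1  1  1  1  1  2  2  2  2
 z  0  1  1  1  1  1  1  2  2  2  2
 x  0  1  2  2  2  2  2  2  2  3  3
 y  0  1  2  3  3  3  3  3  3  3  3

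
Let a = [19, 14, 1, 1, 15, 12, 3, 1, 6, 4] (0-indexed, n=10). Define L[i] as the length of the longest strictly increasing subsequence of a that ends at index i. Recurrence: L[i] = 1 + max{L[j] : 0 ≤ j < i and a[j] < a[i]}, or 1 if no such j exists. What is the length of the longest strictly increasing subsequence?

3

   i    0    1    2    3    4    5    6    7    8    9
a[i]   19   14    1    1   15   12    3    1    6    4
L[i]    1    1    1    1    2    2    2    1    3    3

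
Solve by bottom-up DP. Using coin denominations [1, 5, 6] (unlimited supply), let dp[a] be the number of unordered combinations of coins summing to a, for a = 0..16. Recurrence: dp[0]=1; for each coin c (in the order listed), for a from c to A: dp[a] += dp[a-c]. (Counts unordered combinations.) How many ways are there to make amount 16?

8

after  coin     0     1     2     3     4     5     6     7     8     9    10    11    12    13    14    15    16
          1     1     1     1     1     1     1     1     1     1     1     1     1     1     1     1     1     1
          5     1     1     1     1     1     2     2     2     2     2     3     3     3     3     3     4     4
          6     1     1     1     1     1     2     3     3     3     3     4     5     6     6     6     7     8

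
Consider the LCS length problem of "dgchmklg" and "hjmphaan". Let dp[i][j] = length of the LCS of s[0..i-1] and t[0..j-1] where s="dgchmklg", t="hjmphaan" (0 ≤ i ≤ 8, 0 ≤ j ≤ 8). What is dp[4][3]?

   ''  h  j  m  p  h  a  a  n
''  0  0  0  0  0  0  0  0  0
 d  0  0  0  0  0  0  0  0  0
 g  0  0  0  0  0  0  0  0  0
 c  0  0  0  0  0  0  0  0  0
 h  0  1  1  1  1  1  1  1  1
 m  0  1  1  2  2  2  2  2  2
 k  0  1  1  2  2  2  2  2  2
 l  0  1  1  2  2  2  2  2  2
 g  0  1  1  2  2  2  2  2  2

1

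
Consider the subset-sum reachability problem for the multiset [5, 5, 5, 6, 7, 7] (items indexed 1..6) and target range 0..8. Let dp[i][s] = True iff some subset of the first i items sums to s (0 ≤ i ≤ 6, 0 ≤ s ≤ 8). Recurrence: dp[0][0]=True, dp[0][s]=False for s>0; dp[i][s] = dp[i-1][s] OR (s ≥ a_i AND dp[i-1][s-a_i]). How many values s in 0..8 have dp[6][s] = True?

4

i\s   0   1   2   3   4   5   6   7   8
  0   T   F   F   F   F   F   F   F   F
  1   T   F   F   F   F   T   F   F   F
  2   T   F   F   F   F   T   F   F   F
  3   T   F   F   F   F   T   F   F   F
  4   T   F   F   F   F   T   T   F   F
  5   T   F   F   F   F   T   T   T   F
  6   T   F   F   F   F   T   T   T   F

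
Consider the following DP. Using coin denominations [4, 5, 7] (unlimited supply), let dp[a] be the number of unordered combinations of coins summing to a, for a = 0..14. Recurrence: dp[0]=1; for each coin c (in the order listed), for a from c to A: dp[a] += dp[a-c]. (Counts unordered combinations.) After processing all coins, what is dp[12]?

2

after  coin     0     1     2     3     4     5     6     7     8     9    10    11    12    13    14
          4     1     0     0     0     1     0     0     0     1     0     0     0     1     0     0
          5     1     0     0     0     1     1     0     0     1     1     1     0     1     1     1
          7     1     0     0     0     1     1     0     1     1     1     1     1     2     1     2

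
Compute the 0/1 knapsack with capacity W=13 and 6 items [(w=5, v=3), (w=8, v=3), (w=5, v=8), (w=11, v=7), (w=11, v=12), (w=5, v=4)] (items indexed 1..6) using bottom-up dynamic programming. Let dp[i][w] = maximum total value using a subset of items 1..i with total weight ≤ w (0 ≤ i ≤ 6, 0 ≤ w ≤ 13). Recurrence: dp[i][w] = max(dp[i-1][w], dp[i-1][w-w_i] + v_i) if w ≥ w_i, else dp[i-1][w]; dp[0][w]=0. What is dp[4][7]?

8

i\w   0   1   2   3   4   5   6   7   8   9  10  11  12  13
  0   0   0   0   0   0   0   0   0   0   0   0   0   0   0
  1   0   0   0   0   0   3   3   3   3   3   3   3   3   3
  2   0   0   0   0   0   3   3   3   3   3   3   3   3   6
  3   0   0   0   0   0   8   8   8   8   8  11  11  11  11
  4   0   0   0   0   0   8   8   8   8   8  11  11  11  11
  5   0   0   0   0   0   8   8   8   8   8  11  12  12  12
  6   0   0   0   0   0   8   8   8   8   8  12  12  12  12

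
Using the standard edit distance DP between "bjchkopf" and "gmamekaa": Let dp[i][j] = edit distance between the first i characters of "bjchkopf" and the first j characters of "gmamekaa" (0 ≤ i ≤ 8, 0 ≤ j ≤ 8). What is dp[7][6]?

   ''  g  m  a  m  e  k  a  a
''  0  1  2  3  4  5  6  7  8
 b  1  1  2  3  4  5  6  7  8
 j  2  2  2  3  4  5  6  7  8
 c  3  3  3  3  4  5  6  7  8
 h  4  4  4  4  4  5  6  7  8
 k  5  5  5  5  5  5  5  6  7
 o  6  6  6  6  6  6  6  6  7
 p  7  7  7  7  7  7  7  7  7
 f  8  8  8  8  8  8  8  8  8

7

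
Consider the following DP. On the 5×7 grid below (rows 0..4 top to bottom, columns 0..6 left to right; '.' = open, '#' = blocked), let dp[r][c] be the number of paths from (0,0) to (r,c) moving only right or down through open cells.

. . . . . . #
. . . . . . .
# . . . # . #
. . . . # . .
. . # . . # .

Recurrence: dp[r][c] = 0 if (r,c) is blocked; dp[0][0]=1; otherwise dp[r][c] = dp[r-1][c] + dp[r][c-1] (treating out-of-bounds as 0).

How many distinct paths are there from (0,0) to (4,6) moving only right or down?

r\c   0   1   2   3   4   5   6
  0   1   1   1   1   1   1   0
  1   1   2   3   4   5   6   6
  2   0   2   5   9   0   6   0
  3   0   2   7  16   0   6   6
  4   0   2   0  16  16   0   6

6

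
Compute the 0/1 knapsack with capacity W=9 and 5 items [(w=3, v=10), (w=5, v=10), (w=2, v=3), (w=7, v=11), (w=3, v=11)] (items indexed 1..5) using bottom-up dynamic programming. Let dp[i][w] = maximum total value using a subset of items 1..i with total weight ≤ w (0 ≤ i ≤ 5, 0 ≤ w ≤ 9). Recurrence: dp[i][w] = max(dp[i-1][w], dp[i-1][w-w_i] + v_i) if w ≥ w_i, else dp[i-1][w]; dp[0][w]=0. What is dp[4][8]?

i\w   0   1   2   3   4   5   6   7   8   9
  0   0   0   0   0   0   0   0   0   0   0
  1   0   0   0  10  10  10  10  10  10  10
  2   0   0   0  10  10  10  10  10  20  20
  3   0   0   3  10  10  13  13  13  20  20
  4   0   0   3  10  10  13  13  13  20  20
  5   0   0   3  11  11  14  21  21  24  24

20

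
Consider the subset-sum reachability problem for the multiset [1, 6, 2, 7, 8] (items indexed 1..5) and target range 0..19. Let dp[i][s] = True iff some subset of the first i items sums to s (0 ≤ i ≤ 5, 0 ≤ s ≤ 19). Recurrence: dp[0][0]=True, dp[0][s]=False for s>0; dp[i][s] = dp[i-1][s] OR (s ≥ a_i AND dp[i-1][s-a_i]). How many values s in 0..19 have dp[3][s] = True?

8

i\s   0   1   2   3   4   5   6   7   8   9  10  11  12  13  14  15  16  17  18  19
  0   T   F   F   F   F   F   F   F   F   F   F   F   F   F   F   F   F   F   F   F
  1   T   T   F   F   F   F   F   F   F   F   F   F   F   F   F   F   F   F   F   F
  2   T   T   F   F   F   F   T   T   F   F   F   F   F   F   F   F   F   F   F   F
  3   T   T   T   T   F   F   T   T   T   T   F   F   F   F   F   F   F   F   F   F
  4   T   T   T   T   F   F   T   T   T   T   T   F   F   T   T   T   T   F   F   F
  5   T   T   T   T   F   F   T   T   T   T   T   T   F   T   T   T   T   T   T   F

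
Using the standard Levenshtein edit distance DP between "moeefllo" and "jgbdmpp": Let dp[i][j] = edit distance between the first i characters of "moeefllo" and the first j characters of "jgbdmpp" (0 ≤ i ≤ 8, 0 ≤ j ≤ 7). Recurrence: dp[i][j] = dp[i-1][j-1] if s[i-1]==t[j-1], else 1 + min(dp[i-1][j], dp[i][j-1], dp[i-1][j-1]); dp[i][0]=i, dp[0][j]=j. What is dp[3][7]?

6

   ''  j  g  b  d  m  p  p
''  0  1  2  3  4  5  6  7
 m  1  1  2  3  4  4  5  6
 o  2  2  2  3  4  5  5  6
 e  3  3  3  3  4  5  6  6
 e  4  4  4  4  4  5  6  7
 f  5  5  5  5  5  5  6  7
 l  6  6  6  6  6  6  6  7
 l  7  7  7  7  7  7  7  7
 o  8  8  8  8  8  8  8  8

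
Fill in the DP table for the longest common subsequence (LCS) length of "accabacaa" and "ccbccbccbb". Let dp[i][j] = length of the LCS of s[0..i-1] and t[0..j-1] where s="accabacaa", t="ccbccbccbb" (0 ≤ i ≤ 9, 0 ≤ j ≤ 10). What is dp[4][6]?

2

   ''  c  c  b  c  c  b  c  c  b  b
''  0  0  0  0  0  0  0  0  0  0  0
 a  0  0  0  0  0  0  0  0  0  0  0
 c  0  1  1  1  1  1  1  1  1  1  1
 c  0  1  2  2  2  2  2  2  2  2  2
 a  0  1  2  2  2  2  2  2  2  2  2
 b  0  1  2  3  3  3  3  3  3  3  3
 a  0  1  2  3  3  3  3  3  3  3  3
 c  0  1  2  3  4  4  4  4  4  4  4
 a  0  1  2  3  4  4  4  4  4  4  4
 a  0  1  2  3  4  4  4  4  4  4  4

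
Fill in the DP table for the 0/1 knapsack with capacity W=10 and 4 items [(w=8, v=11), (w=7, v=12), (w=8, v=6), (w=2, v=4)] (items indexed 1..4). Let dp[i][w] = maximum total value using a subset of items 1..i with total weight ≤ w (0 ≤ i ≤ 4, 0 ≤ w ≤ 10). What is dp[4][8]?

12

i\w   0   1   2   3   4   5   6   7   8   9  10
  0   0   0   0   0   0   0   0   0   0   0   0
  1   0   0   0   0   0   0   0   0  11  11  11
  2   0   0   0   0   0   0   0  12  12  12  12
  3   0   0   0   0   0   0   0  12  12  12  12
  4   0   0   4   4   4   4   4  12  12  16  16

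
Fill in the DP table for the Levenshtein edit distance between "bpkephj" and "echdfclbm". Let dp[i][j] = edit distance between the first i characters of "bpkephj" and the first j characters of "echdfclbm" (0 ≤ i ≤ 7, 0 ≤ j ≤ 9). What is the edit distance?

9

   ''  e  c  h  d  f  c  l  b  m
''  0  1  2  3  4  5  6  7  8  9
 b  1  1  2  3  4  5  6  7  7  8
 p  2  2  2  3  4  5  6  7  8  8
 k  3  3  3  3  4  5  6  7  8  9
 e  4  3  4  4  4  5  6  7  8  9
 p  5  4  4  5  5  5  6  7  8  9
 h  6  5  5  4  5  6  6  7  8  9
 j  7  6  6  5  5  6  7  7  8  9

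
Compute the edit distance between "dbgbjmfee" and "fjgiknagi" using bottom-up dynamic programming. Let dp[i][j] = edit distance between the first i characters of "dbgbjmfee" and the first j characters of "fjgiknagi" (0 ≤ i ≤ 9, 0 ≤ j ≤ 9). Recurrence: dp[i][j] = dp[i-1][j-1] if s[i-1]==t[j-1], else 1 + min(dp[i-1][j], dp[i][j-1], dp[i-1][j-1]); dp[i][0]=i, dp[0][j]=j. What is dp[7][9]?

8

   ''  f  j  g  i  k  n  a  g  i
''  0  1  2  3  4  5  6  7  8  9
 d  1  1  2  3  4  5  6  7  8  9
 b  2  2  2  3  4  5  6  7  8  9
 g  3  3  3  2  3  4  5  6  7  8
 b  4  4  4  3  3  4  5  6  7  8
 j  5  5  4  4  4  4  5  6  7  8
 m  6  6  5  5  5  5  5  6  7  8
 f  7  6  6  6  6  6  6  6  7  8
 e  8  7  7  7  7  7  7  7  7  8
 e  9  8  8  8  8  8  8  8  8  8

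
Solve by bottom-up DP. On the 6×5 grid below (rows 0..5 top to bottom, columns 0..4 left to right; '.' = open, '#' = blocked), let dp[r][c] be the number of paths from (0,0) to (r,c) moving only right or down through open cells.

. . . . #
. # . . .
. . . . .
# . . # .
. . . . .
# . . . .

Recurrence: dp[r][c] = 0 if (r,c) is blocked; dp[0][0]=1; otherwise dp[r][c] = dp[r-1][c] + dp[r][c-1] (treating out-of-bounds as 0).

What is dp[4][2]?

r\c   0   1   2   3   4
  0   1   1   1   1   0
  1   1   0   1   2   2
  2   1   1   2   4   6
  3   0   1   3   0   6
  4   0   1   4   4  10
  5   0   1   5   9  19

4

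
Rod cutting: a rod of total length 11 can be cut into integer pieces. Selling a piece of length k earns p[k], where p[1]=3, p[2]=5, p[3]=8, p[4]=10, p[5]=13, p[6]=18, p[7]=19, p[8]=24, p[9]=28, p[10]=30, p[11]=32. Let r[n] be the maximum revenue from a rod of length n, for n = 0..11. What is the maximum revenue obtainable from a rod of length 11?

   n    0    1    2    3    4    5    6    7    8    9   10   11
r[n]    0    3    6    9   12   15   18   21   24   28   31   34

34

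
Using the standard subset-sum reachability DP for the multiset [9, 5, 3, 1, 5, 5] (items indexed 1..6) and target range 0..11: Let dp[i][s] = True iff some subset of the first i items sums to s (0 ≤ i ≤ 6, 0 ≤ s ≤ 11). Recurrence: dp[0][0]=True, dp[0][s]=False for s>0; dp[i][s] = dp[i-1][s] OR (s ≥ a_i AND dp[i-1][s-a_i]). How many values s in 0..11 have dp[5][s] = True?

10

i\s   0   1   2   3   4   5   6   7   8   9  10  11
  0   T   F   F   F   F   F   F   F   F   F   F   F
  1   T   F   F   F   F   F   F   F   F   T   F   F
  2   T   F   F   F   F   T   F   F   F   T   F   F
  3   T   F   F   T   F   T   F   F   T   T   F   F
  4   T   T   F   T   T   T   T   F   T   T   T   F
  5   T   T   F   T   T   T   T   F   T   T   T   T
  6   T   T   F   T   T   T   T   F   T   T   T   T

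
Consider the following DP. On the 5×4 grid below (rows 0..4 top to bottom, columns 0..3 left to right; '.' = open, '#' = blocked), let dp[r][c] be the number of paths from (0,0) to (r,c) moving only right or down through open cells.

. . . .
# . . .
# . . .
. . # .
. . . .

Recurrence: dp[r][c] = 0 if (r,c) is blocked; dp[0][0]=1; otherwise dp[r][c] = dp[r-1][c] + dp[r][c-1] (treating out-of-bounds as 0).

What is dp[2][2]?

r\c   0   1   2   3
  0   1   1   1   1
  1   0   1   2   3
  2   0   1   3   6
  3   0   1   0   6
  4   0   1   1   7

3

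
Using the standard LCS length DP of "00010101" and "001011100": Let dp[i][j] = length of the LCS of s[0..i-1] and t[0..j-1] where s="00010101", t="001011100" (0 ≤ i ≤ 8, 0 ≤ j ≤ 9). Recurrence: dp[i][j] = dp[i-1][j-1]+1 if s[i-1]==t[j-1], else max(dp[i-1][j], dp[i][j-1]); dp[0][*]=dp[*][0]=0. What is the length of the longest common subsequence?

   ''  0  0  1  0  1  1  1  0  0
''  0  0  0  0  0  0  0  0  0  0
 0  0  1  1  1  1  1  1  1  1  1
 0  0  1  2  2  2  2  2  2  2  2
 0  0  1  2  2  3  3  3  3  3  3
 1  0  1  2  3  3  4  4  4  4  4
 0  0  1  2  3  4  4  4  4  5  5
 1  0  1  2  3  4  5  5  5  5  5
 0  0  1  2  3  4  5  5  5  6  6
 1  0  1  2  3  4  5  6  6  6  6

6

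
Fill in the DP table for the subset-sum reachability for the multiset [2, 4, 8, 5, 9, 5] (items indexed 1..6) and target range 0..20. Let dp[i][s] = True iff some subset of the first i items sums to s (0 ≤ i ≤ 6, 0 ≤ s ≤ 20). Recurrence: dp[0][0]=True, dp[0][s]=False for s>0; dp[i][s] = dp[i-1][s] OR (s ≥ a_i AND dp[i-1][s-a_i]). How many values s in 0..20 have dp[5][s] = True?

19

i\s   0   1   2   3   4   5   6   7   8   9  10  11  12  13  14  15  16  17  18  19  20
  0   T   F   F   F   F   F   F   F   F   F   F   F   F   F   F   F   F   F   F   F   F
  1   T   F   T   F   F   F   F   F   F   F   F   F   F   F   F   F   F   F   F   F   F
  2   T   F   T   F   T   F   T   F   F   F   F   F   F   F   F   F   F   F   F   F   F
  3   T   F   T   F   T   F   T   F   T   F   T   F   T   F   T   F   F   F   F   F   F
  4   T   F   T   F   T   T   T   T   T   T   T   T   T   T   T   T   F   T   F   T   F
  5   T   F   T   F   T   T   T   T   T   T   T   T   T   T   T   T   T   T   T   T   T
  6   T   F   T   F   T   T   T   T   T   T   T   T   T   T   T   T   T   T   T   T   T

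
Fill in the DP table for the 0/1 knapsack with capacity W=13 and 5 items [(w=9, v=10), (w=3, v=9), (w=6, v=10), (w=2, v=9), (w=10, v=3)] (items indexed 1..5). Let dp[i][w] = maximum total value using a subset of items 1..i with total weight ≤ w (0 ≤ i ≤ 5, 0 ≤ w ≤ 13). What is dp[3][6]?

i\w   0   1   2   3   4   5   6   7   8   9  10  11  12  13
  0   0   0   0   0   0   0   0   0   0   0   0   0   0   0
  1   0   0   0   0   0   0   0   0   0  10  10  10  10  10
  2   0   0   0   9   9   9   9   9   9  10  10  10  19  19
  3   0   0   0   9   9   9  10  10  10  19  19  19  19  19
  4   0   0   9   9   9  18  18  18  19  19  19  28  28  28
  5   0   0   9   9   9  18  18  18  19  19  19  28  28  28

10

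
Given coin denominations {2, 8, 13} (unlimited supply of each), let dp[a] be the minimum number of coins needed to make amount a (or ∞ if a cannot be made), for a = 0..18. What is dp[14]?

4

 a  0  1  2  3  4  5  6  7  8  9 10 11 12 13 14 15 16 17 18
dp  0  -  1  -  2  -  3  -  1  -  2  -  3  1  4  2  2  3  3
(- denotes ∞ / unreachable)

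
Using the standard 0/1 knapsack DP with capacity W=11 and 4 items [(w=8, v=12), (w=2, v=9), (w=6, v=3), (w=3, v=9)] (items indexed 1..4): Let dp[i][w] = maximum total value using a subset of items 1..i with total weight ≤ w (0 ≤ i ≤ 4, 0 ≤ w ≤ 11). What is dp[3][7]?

i\w   0   1   2   3   4   5   6   7   8   9  10  11
  0   0   0   0   0   0   0   0   0   0   0   0   0
  1   0   0   0   0   0   0   0   0  12  12  12  12
  2   0   0   9   9   9   9   9   9  12  12  21  21
  3   0   0   9   9   9   9   9   9  12  12  21  21
  4   0   0   9   9   9  18  18  18  18  18  21  21

9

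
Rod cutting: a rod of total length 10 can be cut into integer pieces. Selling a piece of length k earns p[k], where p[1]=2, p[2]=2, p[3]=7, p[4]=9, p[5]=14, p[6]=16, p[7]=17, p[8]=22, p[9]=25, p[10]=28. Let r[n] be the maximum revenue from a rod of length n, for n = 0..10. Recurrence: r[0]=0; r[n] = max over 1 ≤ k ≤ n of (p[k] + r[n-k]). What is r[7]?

   n    0    1    2    3    4    5    6    7    8    9   10
r[n]    0    2    4    7    9   14   16   18   22   25   28

18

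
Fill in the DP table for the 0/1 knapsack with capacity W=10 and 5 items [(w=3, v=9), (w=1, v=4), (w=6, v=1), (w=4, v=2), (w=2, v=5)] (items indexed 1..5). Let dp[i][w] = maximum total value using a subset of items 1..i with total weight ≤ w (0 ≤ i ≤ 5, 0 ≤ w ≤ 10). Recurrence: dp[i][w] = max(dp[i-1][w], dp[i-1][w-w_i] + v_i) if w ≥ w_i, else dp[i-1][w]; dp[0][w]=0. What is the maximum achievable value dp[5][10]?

i\w   0   1   2   3   4   5   6   7   8   9  10
  0   0   0   0   0   0   0   0   0   0   0   0
  1   0   0   0   9   9   9   9   9   9   9   9
  2   0   4   4   9  13  13  13  13  13  13  13
  3   0   4   4   9  13  13  13  13  13  13  14
  4   0   4   4   9  13  13  13  13  15  15  15
  5   0   4   5   9  13  14  18  18  18  18  20

20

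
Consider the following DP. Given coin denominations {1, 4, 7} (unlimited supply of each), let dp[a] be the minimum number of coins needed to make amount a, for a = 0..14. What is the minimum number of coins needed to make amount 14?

2

 a  0  1  2  3  4  5  6  7  8  9 10 11 12 13 14
dp  0  1  2  3  1  2  3  1  2  3  4  2  3  4  2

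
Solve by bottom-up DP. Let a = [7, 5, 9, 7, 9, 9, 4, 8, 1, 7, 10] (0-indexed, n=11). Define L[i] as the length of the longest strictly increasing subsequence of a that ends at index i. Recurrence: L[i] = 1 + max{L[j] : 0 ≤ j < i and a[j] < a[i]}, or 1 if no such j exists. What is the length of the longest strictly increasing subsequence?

4

   i    0    1    2    3    4    5    6    7    8    9   10
a[i]    7    5    9    7    9    9    4    8    1    7   10
L[i]    1    1    2    2    3    3    1    3    1    2    4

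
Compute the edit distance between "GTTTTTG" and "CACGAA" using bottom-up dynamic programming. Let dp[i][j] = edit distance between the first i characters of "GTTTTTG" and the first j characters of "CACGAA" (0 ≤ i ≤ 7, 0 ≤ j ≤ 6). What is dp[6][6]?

6

   ''  C  A  C  G  A  A
''  0  1  2  3  4  5  6
 G  1  1  2  3  3  4  5
 T  2  2  2  3  4  4  5
 T  3  3  3  3  4  5  5
 T  4  4  4  4  4  5  6
 T  5  5  5  5  5  5  6
 T  6  6  6  6  6  6  6
 G  7  7  7  7  6  7  7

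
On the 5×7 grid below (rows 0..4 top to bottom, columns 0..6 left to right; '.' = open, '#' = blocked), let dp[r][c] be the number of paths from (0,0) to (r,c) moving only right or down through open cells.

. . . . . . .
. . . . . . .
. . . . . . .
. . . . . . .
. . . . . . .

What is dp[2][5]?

r\c   0   1   2   3   4   5   6
  0   1   1   1   1   1   1   1
  1   1   2   3   4   5   6   7
  2   1   3   6  10  15  21  28
  3   1   4  10  20  35  56  84
  4   1   5  15  35  70 126 210

21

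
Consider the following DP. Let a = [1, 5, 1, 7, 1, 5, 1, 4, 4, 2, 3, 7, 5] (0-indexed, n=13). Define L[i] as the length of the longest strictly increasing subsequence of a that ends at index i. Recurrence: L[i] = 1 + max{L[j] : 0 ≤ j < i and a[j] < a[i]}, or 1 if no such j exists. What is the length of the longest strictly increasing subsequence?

4

   i    0    1    2    3    4    5    6    7    8    9   10   11   12
a[i]    1    5    1    7    1    5    1    4    4    2    3    7    5
L[i]    1    2    1    3    1    2    1    2    2    2    3    4    4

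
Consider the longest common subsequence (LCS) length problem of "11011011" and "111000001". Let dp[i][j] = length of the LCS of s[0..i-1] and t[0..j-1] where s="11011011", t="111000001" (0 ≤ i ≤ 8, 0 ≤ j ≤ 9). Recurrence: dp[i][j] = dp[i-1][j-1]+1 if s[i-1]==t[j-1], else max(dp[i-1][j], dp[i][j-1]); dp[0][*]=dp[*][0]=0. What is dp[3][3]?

   ''  1  1  1  0  0  0  0  0  1
''  0  0  0  0  0  0  0  0  0  0
 1  0  1  1  1  1  1  1  1  1  1
 1  0  1  2  2  2  2  2  2  2  2
 0  0  1  2  2  3  3  3  3  3  3
 1  0  1  2  3  3  3  3  3  3  4
 1  0  1  2  3  3  3  3  3  3  4
 0  0  1  2  3  4  4  4  4  4  4
 1  0  1  2  3  4  4  4  4  4  5
 1  0  1  2  3  4  4  4  4  4  5

2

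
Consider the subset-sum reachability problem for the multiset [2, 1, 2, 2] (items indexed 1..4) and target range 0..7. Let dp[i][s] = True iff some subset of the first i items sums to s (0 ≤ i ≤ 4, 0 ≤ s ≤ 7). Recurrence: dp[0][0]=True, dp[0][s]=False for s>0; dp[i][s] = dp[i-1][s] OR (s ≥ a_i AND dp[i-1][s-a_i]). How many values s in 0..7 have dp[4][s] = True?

8

i\s   0   1   2   3   4   5   6   7
  0   T   F   F   F   F   F   F   F
  1   T   F   T   F   F   F   F   F
  2   T   T   T   T   F   F   F   F
  3   T   T   T   T   T   T   F   F
  4   T   T   T   T   T   T   T   T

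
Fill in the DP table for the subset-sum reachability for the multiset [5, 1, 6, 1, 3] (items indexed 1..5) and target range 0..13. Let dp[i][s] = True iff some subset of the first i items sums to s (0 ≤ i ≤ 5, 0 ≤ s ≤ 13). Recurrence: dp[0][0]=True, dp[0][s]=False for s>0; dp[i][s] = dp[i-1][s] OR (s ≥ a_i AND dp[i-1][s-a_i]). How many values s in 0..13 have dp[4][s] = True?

i\s   0   1   2   3   4   5   6   7   8   9  10  11  12  13
  0   T   F   F   F   F   F   F   F   F   F   F   F   F   F
  1   T   F   F   F   F   T   F   F   F   F   F   F   F   F
  2   T   T   F   F   F   T   T   F   F   F   F   F   F   F
  3   T   T   F   F   F   T   T   T   F   F   F   T   T   F
  4   T   T   T   F   F   T   T   T   T   F   F   T   T   T
  5   T   T   T   T   T   T   T   T   T   T   T   T   T   T

10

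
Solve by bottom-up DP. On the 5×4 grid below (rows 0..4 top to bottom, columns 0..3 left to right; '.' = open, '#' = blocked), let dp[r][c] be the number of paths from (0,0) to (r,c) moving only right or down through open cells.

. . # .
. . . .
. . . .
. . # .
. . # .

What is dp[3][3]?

r\c   0   1   2   3
  0   1   1   0   0
  1   1   2   2   2
  2   1   3   5   7
  3   1   4   0   7
  4   1   5   0   7

7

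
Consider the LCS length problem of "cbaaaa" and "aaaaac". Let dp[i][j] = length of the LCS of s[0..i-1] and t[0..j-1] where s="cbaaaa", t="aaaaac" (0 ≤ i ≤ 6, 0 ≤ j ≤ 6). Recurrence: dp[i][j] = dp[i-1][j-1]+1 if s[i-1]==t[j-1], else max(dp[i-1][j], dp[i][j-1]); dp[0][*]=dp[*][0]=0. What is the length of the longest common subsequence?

   ''  a  a  a  a  a  c
''  0  0  0  0  0  0  0
 c  0  0  0  0  0  0  1
 b  0  0  0  0  0  0  1
 a  0  1  1  1  1  1  1
 a  0  1  2  2  2  2  2
 a  0  1  2  3  3  3  3
 a  0  1  2  3  4  4  4

4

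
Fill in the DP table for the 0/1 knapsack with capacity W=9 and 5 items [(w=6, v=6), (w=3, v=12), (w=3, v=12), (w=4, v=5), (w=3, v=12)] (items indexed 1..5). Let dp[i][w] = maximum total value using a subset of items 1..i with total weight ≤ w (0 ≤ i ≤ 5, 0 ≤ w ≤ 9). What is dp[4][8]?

i\w   0   1   2   3   4   5   6   7   8   9
  0   0   0   0   0   0   0   0   0   0   0
  1   0   0   0   0   0   0   6   6   6   6
  2   0   0   0  12  12  12  12  12  12  18
  3   0   0   0  12  12  12  24  24  24  24
  4   0   0   0  12  12  12  24  24  24  24
  5   0   0   0  12  12  12  24  24  24  36

24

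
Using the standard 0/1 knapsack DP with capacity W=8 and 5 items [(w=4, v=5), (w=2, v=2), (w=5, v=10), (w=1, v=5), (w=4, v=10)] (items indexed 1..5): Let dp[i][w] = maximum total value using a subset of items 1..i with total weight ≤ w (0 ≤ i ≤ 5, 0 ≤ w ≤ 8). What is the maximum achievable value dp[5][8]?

17

i\w   0   1   2   3   4   5   6   7   8
  0   0   0   0   0   0   0   0   0   0
  1   0   0   0   0   5   5   5   5   5
  2   0   0   2   2   5   5   7   7   7
  3   0   0   2   2   5  10  10  12  12
  4   0   5   5   7   7  10  15  15  17
  5   0   5   5   7  10  15  15  17  17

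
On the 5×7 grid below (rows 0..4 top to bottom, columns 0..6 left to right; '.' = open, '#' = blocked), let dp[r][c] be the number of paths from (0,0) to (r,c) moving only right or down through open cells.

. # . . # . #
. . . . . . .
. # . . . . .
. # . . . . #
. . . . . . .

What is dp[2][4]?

3

r\c   0   1   2   3   4   5   6
  0   1   0   0   0   0   0   0
  1   1   1   1   1   1   1   1
  2   1   0   1   2   3   4   5
  3   1   0   1   3   6  10   0
  4   1   1   2   5  11  21  21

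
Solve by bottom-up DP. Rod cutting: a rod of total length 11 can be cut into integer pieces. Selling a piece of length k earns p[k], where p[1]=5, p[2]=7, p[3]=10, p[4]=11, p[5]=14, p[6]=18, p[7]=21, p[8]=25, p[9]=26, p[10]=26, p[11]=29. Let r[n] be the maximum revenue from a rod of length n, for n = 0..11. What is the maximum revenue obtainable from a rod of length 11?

   n    0    1    2    3    4    5    6    7    8    9   10   11
r[n]    0    5   10   15   20   25   30   35   40   45   50   55

55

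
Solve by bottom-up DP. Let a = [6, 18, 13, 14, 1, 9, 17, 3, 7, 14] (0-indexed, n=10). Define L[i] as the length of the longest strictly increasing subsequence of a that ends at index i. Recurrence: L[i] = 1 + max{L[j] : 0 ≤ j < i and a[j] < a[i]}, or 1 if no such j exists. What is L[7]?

   i    0    1    2    3    4    5    6    7    8    9
a[i]    6   18   13   14    1    9   17    3    7   14
L[i]    1    2    2    3    1    2    4    2    3    4

2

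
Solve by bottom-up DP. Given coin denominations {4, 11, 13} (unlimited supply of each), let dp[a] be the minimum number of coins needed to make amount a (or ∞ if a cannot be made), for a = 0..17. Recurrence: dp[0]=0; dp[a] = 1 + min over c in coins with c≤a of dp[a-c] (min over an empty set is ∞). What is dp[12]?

 a  0  1  2  3  4  5  6  7  8  9 10 11 12 13 14 15 16 17
dp  0  -  -  -  1  -  -  -  2  -  -  1  3  1  -  2  4  2
(- denotes ∞ / unreachable)

3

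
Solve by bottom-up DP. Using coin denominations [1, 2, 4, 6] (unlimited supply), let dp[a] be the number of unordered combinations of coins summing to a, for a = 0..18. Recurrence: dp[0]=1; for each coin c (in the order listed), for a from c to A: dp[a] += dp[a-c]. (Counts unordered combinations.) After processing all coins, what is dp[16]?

after  coin     0     1     2     3     4     5     6     7     8     9    10    11    12    13    14    15    16    17    18
          1     1     1     1     1     1     1     1     1     1     1     1     1     1     1     1     1     1     1     1
          2     1     1     2     2     3     3     4     4     5     5     6     6     7     7     8     8     9     9    10
          4     1     1     2     2     4     4     6     6     9     9    12    12    16    16    20    20    25    25    30
          6     1     1     2     2     4     4     7     7    11    11    16    16    23    23    31    31    41    41    53

41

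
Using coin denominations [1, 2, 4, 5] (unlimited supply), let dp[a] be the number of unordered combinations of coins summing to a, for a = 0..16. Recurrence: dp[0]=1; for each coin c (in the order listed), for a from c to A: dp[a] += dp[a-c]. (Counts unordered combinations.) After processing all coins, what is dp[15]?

after  coin     0     1     2     3     4     5     6     7     8     9    10    11    12    13    14    15    16
          1     1     1     1     1     1     1     1     1     1     1     1     1     1     1     1     1     1
          2     1     1     2     2     3     3     4     4     5     5     6     6     7     7     8     8     9
          4     1     1     2     2     4     4     6     6     9     9    12    12    16    16    20    20    25
          5     1     1     2     2     4     5     7     8    11    13    17    19    24    27    33    37    44

37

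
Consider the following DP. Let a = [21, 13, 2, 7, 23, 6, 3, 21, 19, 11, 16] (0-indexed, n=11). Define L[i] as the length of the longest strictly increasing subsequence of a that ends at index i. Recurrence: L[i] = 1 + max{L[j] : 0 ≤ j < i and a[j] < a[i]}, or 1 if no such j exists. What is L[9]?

   i    0    1    2    3    4    5    6    7    8    9   10
a[i]   21   13    2    7   23    6    3   21   19   11   16
L[i]    1    1    1    2    3    2    2    3    3    3    4

3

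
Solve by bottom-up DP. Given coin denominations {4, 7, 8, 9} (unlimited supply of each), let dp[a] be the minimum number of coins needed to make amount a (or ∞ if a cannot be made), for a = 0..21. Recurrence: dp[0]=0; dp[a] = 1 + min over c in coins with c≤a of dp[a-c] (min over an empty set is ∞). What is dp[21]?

3

 a  0  1  2  3  4  5  6  7  8  9 10 11 12 13 14 15 16 17 18 19 20 21
dp  0  -  -  -  1  -  -  1  1  1  -  2  2  2  2  2  2  2  2  3  3  3
(- denotes ∞ / unreachable)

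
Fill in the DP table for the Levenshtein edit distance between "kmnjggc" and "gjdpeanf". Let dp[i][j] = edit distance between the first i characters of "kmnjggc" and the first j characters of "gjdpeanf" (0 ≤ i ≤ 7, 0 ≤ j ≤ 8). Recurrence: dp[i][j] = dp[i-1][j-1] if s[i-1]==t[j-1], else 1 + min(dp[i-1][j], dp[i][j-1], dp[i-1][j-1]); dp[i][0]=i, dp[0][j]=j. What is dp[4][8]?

   ''  g  j  d  p  e  a  n  f
''  0  1  2  3  4  5  6  7  8
 k  1  1  2  3  4  5  6  7  8
 m  2  2  2  3  4  5  6  7  8
 n  3  3  3  3  4  5  6  6  7
 j  4  4  3  4  4  5  6  7  7
 g  5  4  4  4  5  5  6  7  8
 g  6  5  5  5  5  6  6  7  8
 c  7  6  6  6  6  6  7  7  8

7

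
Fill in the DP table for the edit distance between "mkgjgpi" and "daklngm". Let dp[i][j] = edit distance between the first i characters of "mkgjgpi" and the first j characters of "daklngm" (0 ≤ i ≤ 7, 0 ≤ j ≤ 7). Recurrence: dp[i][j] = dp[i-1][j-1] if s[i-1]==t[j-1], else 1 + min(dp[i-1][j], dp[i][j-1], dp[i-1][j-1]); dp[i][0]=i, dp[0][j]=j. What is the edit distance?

   ''  d  a  k  l  n  g  m
''  0  1  2  3  4  5  6  7
 m  1  1  2  3  4  5  6  6
 k  2  2  2  2  3  4  5  6
 g  3  3  3  3  3  4  4  5
 j  4  4  4  4  4  4  5  5
 g  5  5  5  5  5  5  4  5
 p  6  6  6  6  6  6  5  5
 i  7  7  7  7  7  7  6  6

6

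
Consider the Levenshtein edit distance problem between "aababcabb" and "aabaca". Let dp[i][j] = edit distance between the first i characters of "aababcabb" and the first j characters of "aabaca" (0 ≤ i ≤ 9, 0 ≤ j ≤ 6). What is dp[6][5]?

1

   ''  a  a  b  a  c  a
''  0  1  2  3  4  5  6
 a  1  0  1  2  3  4  5
 a  2  1  0  1  2  3  4
 b  3  2  1  0  1  2  3
 a  4  3  2  1  0  1  2
 b  5  4  3  2  1  1  2
 c  6  5  4  3  2  1  2
 a  7  6  5  4  3  2  1
 b  8  7  6  5  4  3  2
 b  9  8  7  6  5  4  3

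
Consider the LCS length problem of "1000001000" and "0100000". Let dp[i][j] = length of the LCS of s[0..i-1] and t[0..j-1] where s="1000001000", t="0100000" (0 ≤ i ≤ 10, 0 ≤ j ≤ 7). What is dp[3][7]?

   ''  0  1  0  0  0  0  0
''  0  0  0  0  0  0  0  0
 1  0  0  1  1  1  1  1  1
 0  0  1  1  2  2  2  2  2
 0  0  1  1  2  3  3  3  3
 0  0  1  1  2  3  4  4  4
 0  0  1  1  2  3  4  5  5
 0  0  1  1  2  3  4  5  6
 1  0  1  2  2  3  4  5  6
 0  0  1  2  3  3  4  5  6
 0  0  1  2  3  4  4  5  6
 0  0  1  2  3  4  5  5  6

3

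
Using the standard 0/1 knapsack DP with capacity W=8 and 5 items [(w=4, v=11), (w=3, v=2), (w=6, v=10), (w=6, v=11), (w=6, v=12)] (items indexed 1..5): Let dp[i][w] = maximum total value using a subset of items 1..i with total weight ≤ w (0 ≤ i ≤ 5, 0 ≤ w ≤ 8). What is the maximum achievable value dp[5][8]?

13

i\w   0   1   2   3   4   5   6   7   8
  0   0   0   0   0   0   0   0   0   0
  1   0   0   0   0  11  11  11  11  11
  2   0   0   0   2  11  11  11  13  13
  3   0   0   0   2  11  11  11  13  13
  4   0   0   0   2  11  11  11  13  13
  5   0   0   0   2  11  11  12  13  13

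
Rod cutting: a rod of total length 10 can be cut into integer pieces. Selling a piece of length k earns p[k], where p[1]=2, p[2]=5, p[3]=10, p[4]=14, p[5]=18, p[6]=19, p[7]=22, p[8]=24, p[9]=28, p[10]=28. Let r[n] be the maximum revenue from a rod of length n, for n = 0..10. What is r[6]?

   n    0    1    2    3    4    5    6    7    8    9   10
r[n]    0    2    5   10   14   18   20   24   28   32   36

20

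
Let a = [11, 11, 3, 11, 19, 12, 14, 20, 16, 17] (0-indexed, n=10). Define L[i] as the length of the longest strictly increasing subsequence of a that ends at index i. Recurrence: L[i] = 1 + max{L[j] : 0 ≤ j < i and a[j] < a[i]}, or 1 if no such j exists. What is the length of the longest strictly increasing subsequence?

   i    0    1    2    3    4    5    6    7    8    9
a[i]   11   11    3   11   19   12   14   20   16   17
L[i]    1    1    1    2    3    3    4    5    5    6

6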